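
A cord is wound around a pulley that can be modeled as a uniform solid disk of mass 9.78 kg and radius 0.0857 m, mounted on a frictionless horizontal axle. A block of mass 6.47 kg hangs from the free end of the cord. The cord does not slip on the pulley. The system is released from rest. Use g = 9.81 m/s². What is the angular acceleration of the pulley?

α ≈ 65.2 rad/s²

I = ½MR² = (1/2)(9.78)(0.0857)² = 0.03591 kg·m².
Block: mg − T = ma. Pulley: TR = Iα. No-slip: a = αR, so T = (I/R²)a = 4.890·a.
Then mg = (m + 4.890)a, so a = (6.47)(9.81)/(6.47 + 4.890) = 5.587 m/s².
α = a/R = 5.587/0.0857 = 65.19 rad/s².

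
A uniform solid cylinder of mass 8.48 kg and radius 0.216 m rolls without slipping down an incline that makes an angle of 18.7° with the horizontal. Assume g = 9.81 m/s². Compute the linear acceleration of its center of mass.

Translation along the incline: Mg sinθ − f = Ma.
Rotation about the center: fR = Iα with I = ½MR². No-slip gives a = αR, so f = (I/R²)a = (1/2)M a.
Substituting: Mg sinθ = (1 + 0.5000)Ma, so a = g sinθ/(1 + 0.5000) = (9.81) sin 18.7° / 1.500 = 2.097 m/s².

a ≈ 2.10 m/s²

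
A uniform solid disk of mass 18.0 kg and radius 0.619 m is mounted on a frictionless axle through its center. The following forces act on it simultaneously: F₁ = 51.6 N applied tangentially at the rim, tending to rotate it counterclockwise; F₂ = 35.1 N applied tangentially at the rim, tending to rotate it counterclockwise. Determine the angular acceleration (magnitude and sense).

α ≈ 15.6 rad/s², counterclockwise

I = ½MR² = (1/2)(18.0)(0.619)² = 3.448 kg·m².
Taking counterclockwise as positive: τ₁ = +(51.6)(0.619) = +31.94 N·m; τ₂ = +(35.1)(0.619) = +21.73 N·m.
Net torque τ = 53.67 N·m.
α = τ/I = 53.67/3.448 = 15.56 rad/s².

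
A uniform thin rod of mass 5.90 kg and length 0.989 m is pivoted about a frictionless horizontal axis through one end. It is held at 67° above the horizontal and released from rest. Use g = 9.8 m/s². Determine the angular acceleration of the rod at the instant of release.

About the pivot, I = (1/3)ML² = (1/3)(5.90)(0.989)² = 1.924 kg·m².
The weight acts at the center, a distance L/2 = 0.4945 m from the pivot; τ = Mg(L/2) cos 67° = 11.17 N·m.
α = τ/I = 11.17/1.924 = 5.808 rad/s².
(Equivalently α = (3g/(2L)) cos 67° = 5.808 rad/s².)

α ≈ 5.81 rad/s²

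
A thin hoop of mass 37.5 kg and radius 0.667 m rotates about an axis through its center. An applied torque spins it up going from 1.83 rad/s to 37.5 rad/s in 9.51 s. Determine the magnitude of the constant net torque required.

τ ≈ 62.6 N·m

I = MR² = (37.5)(0.667)² = 16.68 kg·m².
α = Δω/Δt = (37.5 − 1.83)/9.51 = 3.751 rad/s².
τ = Iα = (16.68)(3.751) = 62.58 N·m.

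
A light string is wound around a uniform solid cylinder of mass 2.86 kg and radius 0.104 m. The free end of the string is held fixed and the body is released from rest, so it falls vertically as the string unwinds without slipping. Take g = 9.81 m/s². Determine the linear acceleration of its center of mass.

Translation: Mg − T = Ma. Rotation about the center: TR = Iα with I = ½MR².
With a = αR: T = (I/R²)a = (1/2)M a, so Mg = (1 + 0.5000)Ma.
a = g/(1 + 0.5000) = 9.81/1.500 = 6.540 m/s².

a ≈ 6.54 m/s²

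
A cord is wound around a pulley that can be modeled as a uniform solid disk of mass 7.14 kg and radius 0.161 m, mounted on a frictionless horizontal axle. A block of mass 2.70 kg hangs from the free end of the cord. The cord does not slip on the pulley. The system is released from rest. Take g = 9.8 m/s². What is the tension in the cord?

I = ½MR² = (1/2)(7.14)(0.161)² = 0.09254 kg·m².
Block: mg − T = ma. Pulley: TR = Iα. No-slip: a = αR, so T = (I/R²)a = 3.570·a.
Then mg = (m + 3.570)a, so a = (2.70)(9.8)/(2.70 + 3.570) = 4.220 m/s².
T = 3.570·a = 15.07 N.

T ≈ 15.1 N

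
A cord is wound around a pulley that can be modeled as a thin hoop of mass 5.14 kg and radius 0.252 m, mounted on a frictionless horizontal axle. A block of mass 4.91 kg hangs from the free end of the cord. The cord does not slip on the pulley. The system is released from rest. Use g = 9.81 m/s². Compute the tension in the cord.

I = MR² = (5.14)(0.252)² = 0.3264 kg·m².
Block: mg − T = ma. Pulley: TR = Iα. No-slip: a = αR, so T = (I/R²)a = 5.140·a.
Then mg = (m + 5.140)a, so a = (4.91)(9.81)/(4.91 + 5.140) = 4.793 m/s².
T = 5.140·a = 24.63 N.

T ≈ 24.6 N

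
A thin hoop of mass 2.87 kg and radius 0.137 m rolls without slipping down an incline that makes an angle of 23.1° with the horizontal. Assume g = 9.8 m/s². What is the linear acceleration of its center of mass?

a ≈ 1.92 m/s²

Translation along the incline: Mg sinθ − f = Ma.
Rotation about the center: fR = Iα with I = MR². No-slip gives a = αR, so f = (I/R²)a = M a.
Substituting: Mg sinθ = (1 + 1.000)Ma, so a = g sinθ/(1 + 1.000) = (9.8) sin 23.1° / 2.000 = 1.922 m/s².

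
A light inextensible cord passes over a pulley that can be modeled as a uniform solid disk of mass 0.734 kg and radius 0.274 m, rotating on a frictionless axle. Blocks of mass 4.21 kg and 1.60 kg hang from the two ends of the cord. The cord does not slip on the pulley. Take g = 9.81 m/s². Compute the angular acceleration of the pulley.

I = ½MR² = (1/2)(0.734)(0.274)² = 0.02755 kg·m².
Heavier block: m₁g − T₁ = m₁a. Lighter block: T₂ − m₂g = m₂a.
Pulley: (T₁ − T₂)R = Iα = I(a/R), so T₁ − T₂ = (I/R²)a = (1/2)M_p a = 0.3670·a.
Adding the three: (m₁ − m₂)g = (m₁ + m₂ + 0.3670)a, so a = (4.21 − 1.60)(9.81)/(4.21 + 1.60 + 0.3670) = 4.145 m/s².
α = a/R = 4.145/0.274 = 15.13 rad/s².

α ≈ 15.1 rad/s²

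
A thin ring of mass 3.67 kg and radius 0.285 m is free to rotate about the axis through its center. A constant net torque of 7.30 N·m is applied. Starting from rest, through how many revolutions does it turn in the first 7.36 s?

I = MR² = (3.67)(0.285)² = 0.2981 kg·m².
α = τ/I = 7.30/0.2981 = 24.49 rad/s².
θ = ½αt² = ½(24.49)(7.36)² = 663.3 rad.
Revolutions = θ/(2π) = 105.6.

≈ 106 revolutions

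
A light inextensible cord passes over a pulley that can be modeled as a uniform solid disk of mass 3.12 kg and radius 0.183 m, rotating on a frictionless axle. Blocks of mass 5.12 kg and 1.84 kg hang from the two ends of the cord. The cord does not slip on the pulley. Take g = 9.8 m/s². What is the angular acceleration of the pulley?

α ≈ 20.6 rad/s²

I = ½MR² = (1/2)(3.12)(0.183)² = 0.05224 kg·m².
Heavier block: m₁g − T₁ = m₁a. Lighter block: T₂ − m₂g = m₂a.
Pulley: (T₁ − T₂)R = Iα = I(a/R), so T₁ − T₂ = (I/R²)a = (1/2)M_p a = 1.560·a.
Adding the three: (m₁ − m₂)g = (m₁ + m₂ + 1.560)a, so a = (5.12 − 1.84)(9.8)/(5.12 + 1.84 + 1.560) = 3.773 m/s².
α = a/R = 3.773/0.183 = 20.62 rad/s².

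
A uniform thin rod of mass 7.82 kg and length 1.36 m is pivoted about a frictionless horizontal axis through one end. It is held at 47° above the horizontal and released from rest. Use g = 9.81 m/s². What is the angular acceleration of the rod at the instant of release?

α ≈ 7.38 rad/s²

About the pivot, I = (1/3)ML² = (1/3)(7.82)(1.36)² = 4.821 kg·m².
The weight acts at the center, a distance L/2 = 0.6800 m from the pivot; τ = Mg(L/2) cos 47° = 35.58 N·m.
α = τ/I = 35.58/4.821 = 7.379 rad/s².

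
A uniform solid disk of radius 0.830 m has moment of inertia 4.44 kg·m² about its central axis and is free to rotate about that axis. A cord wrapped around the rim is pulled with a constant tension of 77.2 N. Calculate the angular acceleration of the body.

α ≈ 14.4 rad/s²

τ = F R = (77.2)(0.830) = 64.08 N·m.
Newton's second law for rotation, τ = Iα, gives α = τ/I = 64.08/4.440 = 14.43 rad/s².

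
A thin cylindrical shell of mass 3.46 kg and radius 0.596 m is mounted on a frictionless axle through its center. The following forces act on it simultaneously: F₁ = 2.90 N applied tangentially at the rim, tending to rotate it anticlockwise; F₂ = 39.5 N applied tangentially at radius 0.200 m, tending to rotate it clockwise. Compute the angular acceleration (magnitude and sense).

I = MR² = (3.46)(0.596)² = 1.229 kg·m².
Taking anticlockwise as positive: τ₁ = +(2.90)(0.596) = +1.728 N·m; τ₂ = −(39.5)(0.200) = −7.900 N·m.
Net torque τ = -6.172 N·m.
α = τ/I = -6.172/1.229 = -5.021 rad/s².

α ≈ 5.02 rad/s², clockwise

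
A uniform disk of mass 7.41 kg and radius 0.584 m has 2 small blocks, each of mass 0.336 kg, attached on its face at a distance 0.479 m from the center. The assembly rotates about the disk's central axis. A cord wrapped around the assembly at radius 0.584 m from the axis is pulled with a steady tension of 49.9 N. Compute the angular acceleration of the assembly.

α ≈ 20.6 rad/s²

I_disk = ½MR² = ½(7.41)(0.584)² = 1.264 kg·m².
I_blocks = 2·m·r² = 2(0.336)(0.479)² = 0.1542 kg·m².
Total I = 1.418 kg·m².
τ = F r = (49.9)(0.584) = 29.14 N·m.
α = τ/I = 29.14/1.418 = 20.55 rad/s².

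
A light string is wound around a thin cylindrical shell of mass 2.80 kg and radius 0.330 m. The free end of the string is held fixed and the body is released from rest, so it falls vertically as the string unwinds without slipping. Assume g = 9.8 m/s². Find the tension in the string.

T ≈ 13.7 N

Translation: Mg − T = Ma. Rotation about the center: TR = Iα with I = MR².
With a = αR: T = (I/R²)a = M a, so Mg = (1 + 1.000)Ma.
a = g/(1 + 1.000) = 9.8/2.000 = 4.900 m/s².
T = 1.000·M·a = (1.000)(2.80)(4.900) = 13.72 N.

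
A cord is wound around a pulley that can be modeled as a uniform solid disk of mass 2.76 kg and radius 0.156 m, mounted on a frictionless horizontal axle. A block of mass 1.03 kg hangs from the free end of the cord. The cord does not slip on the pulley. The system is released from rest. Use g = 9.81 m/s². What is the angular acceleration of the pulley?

I = ½MR² = (1/2)(2.76)(0.156)² = 0.03358 kg·m².
Block: mg − T = ma. Pulley: TR = Iα. No-slip: a = αR, so T = (I/R²)a = 1.380·a.
Then mg = (m + 1.380)a, so a = (1.03)(9.81)/(1.03 + 1.380) = 4.193 m/s².
α = a/R = 4.193/0.156 = 26.88 rad/s².

α ≈ 26.9 rad/s²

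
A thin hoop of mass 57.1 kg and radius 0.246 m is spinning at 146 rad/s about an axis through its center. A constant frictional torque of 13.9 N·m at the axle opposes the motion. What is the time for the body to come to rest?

I = MR² = (57.1)(0.246)² = 3.455 kg·m².
The net torque has magnitude 13.9 N·m, opposing ω.
|α| = τ/I = 13.90/3.455 = 4.023 rad/s² (deceleration).
0 = ω₀ − |α|t ⇒ t = ω₀/|α| = 146/4.023 = 36.29 s.

t ≈ 36.3 s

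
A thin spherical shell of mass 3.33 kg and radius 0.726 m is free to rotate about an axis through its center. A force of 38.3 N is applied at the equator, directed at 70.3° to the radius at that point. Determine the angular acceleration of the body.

I = (2/3)MR² = (2/3)(3.33)(0.726)² = 1.170 kg·m².
Only the tangential component produces torque: τ = F R sinθ = (38.3)(0.726) sin 70.3° = 26.18 N·m.
From τ = Iα: α = 26.18/1.170 = 22.37 rad/s².

α ≈ 22.4 rad/s²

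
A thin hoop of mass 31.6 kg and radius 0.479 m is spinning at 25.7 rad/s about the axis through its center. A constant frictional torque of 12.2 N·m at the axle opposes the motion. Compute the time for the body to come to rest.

t ≈ 15.3 s

I = MR² = (31.6)(0.479)² = 7.250 kg·m².
The net torque has magnitude 12.2 N·m, opposing ω.
|α| = τ/I = 12.20/7.250 = 1.683 rad/s² (deceleration).
0 = ω₀ − |α|t ⇒ t = ω₀/|α| = 25.7/1.683 = 15.27 s.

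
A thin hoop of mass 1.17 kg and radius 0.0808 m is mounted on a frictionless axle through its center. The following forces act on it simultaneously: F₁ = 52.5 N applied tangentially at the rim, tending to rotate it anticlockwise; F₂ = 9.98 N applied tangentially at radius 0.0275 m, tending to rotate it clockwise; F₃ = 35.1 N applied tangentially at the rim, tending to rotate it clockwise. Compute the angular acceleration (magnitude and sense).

α ≈ 148 rad/s², anticlockwise

I = MR² = (1.17)(0.0808)² = 0.007639 kg·m².
Taking anticlockwise as positive: τ₁ = +(52.5)(0.0808) = +4.242 N·m; τ₂ = −(9.98)(0.0275) = −0.2745 N·m; τ₃ = −(35.1)(0.0808) = −2.836 N·m.
Net torque τ = 1.131 N·m.
α = τ/I = 1.131/0.007639 = 148.1 rad/s².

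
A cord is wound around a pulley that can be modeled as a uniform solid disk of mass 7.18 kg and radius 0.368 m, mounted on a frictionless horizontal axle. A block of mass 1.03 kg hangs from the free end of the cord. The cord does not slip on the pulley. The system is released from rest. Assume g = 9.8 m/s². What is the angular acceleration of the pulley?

I = ½MR² = (1/2)(7.18)(0.368)² = 0.4862 kg·m².
Block: mg − T = ma. Pulley: TR = Iα. No-slip: a = αR, so T = (I/R²)a = 3.590·a.
Then mg = (m + 3.590)a, so a = (1.03)(9.8)/(1.03 + 3.590) = 2.185 m/s².
α = a/R = 2.185/0.368 = 5.937 rad/s².

α ≈ 5.94 rad/s²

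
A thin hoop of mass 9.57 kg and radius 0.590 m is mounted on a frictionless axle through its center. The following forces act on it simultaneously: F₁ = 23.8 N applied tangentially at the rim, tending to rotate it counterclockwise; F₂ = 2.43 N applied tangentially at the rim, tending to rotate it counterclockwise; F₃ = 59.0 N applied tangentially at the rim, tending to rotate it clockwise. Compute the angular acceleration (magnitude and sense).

α ≈ 5.80 rad/s², clockwise

I = MR² = (9.57)(0.590)² = 3.331 kg·m².
Taking counterclockwise as positive: τ₁ = +(23.8)(0.590) = +14.04 N·m; τ₂ = +(2.43)(0.590) = +1.434 N·m; τ₃ = −(59.0)(0.590) = −34.81 N·m.
Net torque τ = -19.33 N·m.
α = τ/I = -19.33/3.331 = -5.804 rad/s².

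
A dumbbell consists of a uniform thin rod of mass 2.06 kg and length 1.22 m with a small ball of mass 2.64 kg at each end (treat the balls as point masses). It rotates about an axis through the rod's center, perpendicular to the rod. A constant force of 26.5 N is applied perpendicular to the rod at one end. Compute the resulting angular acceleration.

I_rod = (1/12)ML² = (1/12)(2.06)(1.22)² = 0.2555 kg·m².
I_balls = 2·m·(L/2)² = 2(2.64)(0.6100)² = 1.965 kg·m².
Total I = 2.220 kg·m².
τ = F·(L/2) = (26.5)(0.610) = 16.16 N·m.
α = τ/I = 16.16/2.220 = 7.281 rad/s².

α ≈ 7.28 rad/s²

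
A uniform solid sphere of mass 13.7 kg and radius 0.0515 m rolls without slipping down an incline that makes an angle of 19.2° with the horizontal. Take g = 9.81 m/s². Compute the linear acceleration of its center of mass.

Translation along the incline: Mg sinθ − f = Ma.
Rotation about the center: fR = Iα with I = (2/5)MR². No-slip gives a = αR, so f = (I/R²)a = (2/5)M a.
Substituting: Mg sinθ = (1 + 0.4000)Ma, so a = g sinθ/(1 + 0.4000) = (9.81) sin 19.2° / 1.400 = 2.304 m/s².

a ≈ 2.30 m/s²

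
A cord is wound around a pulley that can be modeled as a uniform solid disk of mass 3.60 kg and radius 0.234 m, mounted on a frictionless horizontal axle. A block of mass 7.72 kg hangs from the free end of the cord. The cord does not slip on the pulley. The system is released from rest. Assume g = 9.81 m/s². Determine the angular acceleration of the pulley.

α ≈ 34.0 rad/s²

I = ½MR² = (1/2)(3.60)(0.234)² = 0.09856 kg·m².
Block: mg − T = ma. Pulley: TR = Iα. No-slip: a = αR, so T = (I/R²)a = 1.800·a.
Then mg = (m + 1.800)a, so a = (7.72)(9.81)/(7.72 + 1.800) = 7.955 m/s².
α = a/R = 7.955/0.234 = 34.00 rad/s².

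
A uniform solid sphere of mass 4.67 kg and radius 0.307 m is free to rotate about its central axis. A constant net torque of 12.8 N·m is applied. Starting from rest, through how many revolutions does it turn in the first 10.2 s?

I = (2/5)MR² = (2/5)(4.67)(0.307)² = 0.1761 kg·m².
α = τ/I = 12.8/0.1761 = 72.70 rad/s².
θ = ½αt² = ½(72.70)(10.2)² = 3782 rad.
Revolutions = θ/(2π) = 601.9.

≈ 602 revolutions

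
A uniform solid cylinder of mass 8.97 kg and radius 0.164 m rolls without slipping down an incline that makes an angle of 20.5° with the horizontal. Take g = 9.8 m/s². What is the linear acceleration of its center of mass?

a ≈ 2.29 m/s²

Translation along the incline: Mg sinθ − f = Ma.
Rotation about the center: fR = Iα with I = ½MR². No-slip gives a = αR, so f = (I/R²)a = (1/2)M a.
Substituting: Mg sinθ = (1 + 0.5000)Ma, so a = g sinθ/(1 + 0.5000) = (9.8) sin 20.5° / 1.500 = 2.288 m/s².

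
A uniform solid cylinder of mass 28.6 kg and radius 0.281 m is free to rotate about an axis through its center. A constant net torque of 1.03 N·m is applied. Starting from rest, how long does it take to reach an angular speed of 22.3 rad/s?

t ≈ 24.4 s

I = ½MR² = (1/2)(28.6)(0.281)² = 1.129 kg·m².
α = τ/I = 1.03/1.129 = 0.9122 rad/s².
ω = αt ⇒ t = ω/α = 22.3/0.9122 = 24.45 s.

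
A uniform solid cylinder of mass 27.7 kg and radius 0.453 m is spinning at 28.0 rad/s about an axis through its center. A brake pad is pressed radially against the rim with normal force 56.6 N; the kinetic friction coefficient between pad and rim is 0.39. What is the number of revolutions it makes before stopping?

I = ½MR² = (1/2)(27.7)(0.453)² = 2.842 kg·m².
Friction force f = μN = (0.39)(56.6) = 22.07 N at the rim; torque magnitude τ = fR = 10.000 N·m, opposing ω.
|α| = τ/I = 10.000/2.842 = 3.518 rad/s² (deceleration).
ω² = ω₀² − 2|α|θ with ω = 0 ⇒ θ = ω₀²/(2|α|) = 111.4 rad = 17.73 rev.

≈ 17.7 revolutions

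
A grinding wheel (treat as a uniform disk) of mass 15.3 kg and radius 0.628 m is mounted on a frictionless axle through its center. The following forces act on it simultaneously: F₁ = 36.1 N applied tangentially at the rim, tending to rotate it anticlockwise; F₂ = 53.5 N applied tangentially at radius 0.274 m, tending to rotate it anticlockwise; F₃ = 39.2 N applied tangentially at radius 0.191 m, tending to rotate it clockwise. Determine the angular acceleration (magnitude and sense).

α ≈ 9.89 rad/s², anticlockwise

I = ½MR² = (1/2)(15.3)(0.628)² = 3.017 kg·m².
Taking anticlockwise as positive: τ₁ = +(36.1)(0.628) = +22.67 N·m; τ₂ = +(53.5)(0.274) = +14.66 N·m; τ₃ = −(39.2)(0.191) = −7.487 N·m.
Net torque τ = 29.84 N·m.
α = τ/I = 29.84/3.017 = 9.891 rad/s².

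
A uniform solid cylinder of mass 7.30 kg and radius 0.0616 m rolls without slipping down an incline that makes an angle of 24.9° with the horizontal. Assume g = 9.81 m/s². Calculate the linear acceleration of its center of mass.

Translation along the incline: Mg sinθ − f = Ma.
Rotation about the center: fR = Iα with I = ½MR². No-slip gives a = αR, so f = (I/R²)a = (1/2)M a.
Substituting: Mg sinθ = (1 + 0.5000)Ma, so a = g sinθ/(1 + 0.5000) = (9.81) sin 24.9° / 1.500 = 2.754 m/s².

a ≈ 2.75 m/s²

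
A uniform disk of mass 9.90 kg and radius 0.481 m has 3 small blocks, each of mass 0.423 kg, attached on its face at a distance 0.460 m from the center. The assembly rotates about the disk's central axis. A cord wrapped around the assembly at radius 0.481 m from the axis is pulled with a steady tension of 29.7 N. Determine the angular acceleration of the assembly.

I_disk = ½MR² = ½(9.90)(0.481)² = 1.145 kg·m².
I_blocks = 3·m·r² = 3(0.423)(0.460)² = 0.2685 kg·m².
Total I = 1.414 kg·m².
τ = F r = (29.7)(0.481) = 14.29 N·m.
α = τ/I = 14.29/1.414 = 10.10 rad/s².

α ≈ 10.1 rad/s²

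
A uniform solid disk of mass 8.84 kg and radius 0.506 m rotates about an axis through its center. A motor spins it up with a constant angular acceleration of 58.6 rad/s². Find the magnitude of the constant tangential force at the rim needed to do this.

I = ½MR² = (1/2)(8.84)(0.506)² = 1.132 kg·m².
The required torque is τ = Iα = (1.132)(58.60) = 66.32 N·m.
A tangential force at the rim gives τ = FR, so F = τ/R = 66.32/0.506 = 131.1 N.

F ≈ 131 N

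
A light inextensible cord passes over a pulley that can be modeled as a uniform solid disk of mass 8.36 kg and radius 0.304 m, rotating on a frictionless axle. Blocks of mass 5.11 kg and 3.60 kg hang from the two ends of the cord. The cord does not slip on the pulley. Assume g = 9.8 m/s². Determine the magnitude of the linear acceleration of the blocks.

I = ½MR² = (1/2)(8.36)(0.304)² = 0.3863 kg·m².
Heavier block: m₁g − T₁ = m₁a. Lighter block: T₂ − m₂g = m₂a.
Pulley: (T₁ − T₂)R = Iα = I(a/R), so T₁ − T₂ = (I/R²)a = (1/2)M_p a = 4.180·a.
Adding the three: (m₁ − m₂)g = (m₁ + m₂ + 4.180)a, so a = (5.11 − 3.60)(9.8)/(5.11 + 3.60 + 4.180) = 1.148 m/s².

a ≈ 1.15 m/s²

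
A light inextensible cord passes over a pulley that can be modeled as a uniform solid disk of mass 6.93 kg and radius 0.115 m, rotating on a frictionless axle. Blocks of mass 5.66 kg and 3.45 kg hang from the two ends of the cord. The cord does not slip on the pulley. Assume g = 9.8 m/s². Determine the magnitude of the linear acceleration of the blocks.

I = ½MR² = (1/2)(6.93)(0.115)² = 0.04582 kg·m².
Heavier block: m₁g − T₁ = m₁a. Lighter block: T₂ − m₂g = m₂a.
Pulley: (T₁ − T₂)R = Iα = I(a/R), so T₁ − T₂ = (I/R²)a = (1/2)M_p a = 3.465·a.
Adding the three: (m₁ − m₂)g = (m₁ + m₂ + 3.465)a, so a = (5.66 − 3.45)(9.8)/(5.66 + 3.45 + 3.465) = 1.722 m/s².

a ≈ 1.72 m/s²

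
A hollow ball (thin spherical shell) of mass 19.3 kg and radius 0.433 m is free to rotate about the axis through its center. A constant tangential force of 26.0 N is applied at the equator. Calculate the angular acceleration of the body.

α ≈ 4.67 rad/s²

I = (2/3)MR² = (2/3)(19.3)(0.433)² = 2.412 kg·m².
τ = F R = (26.0)(0.433) = 11.26 N·m.
Newton's second law for rotation, τ = Iα, gives α = τ/I = 11.26/2.412 = 4.667 rad/s².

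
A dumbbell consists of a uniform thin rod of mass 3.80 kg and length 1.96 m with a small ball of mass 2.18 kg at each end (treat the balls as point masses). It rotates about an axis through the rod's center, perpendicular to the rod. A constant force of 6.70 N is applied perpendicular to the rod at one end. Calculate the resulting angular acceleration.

α ≈ 1.22 rad/s²

I_rod = (1/12)ML² = (1/12)(3.80)(1.96)² = 1.217 kg·m².
I_balls = 2·m·(L/2)² = 2(2.18)(0.9800)² = 4.187 kg·m².
Total I = 5.404 kg·m².
τ = F·(L/2) = (6.70)(0.980) = 6.566 N·m.
α = τ/I = 6.566/5.404 = 1.215 rad/s².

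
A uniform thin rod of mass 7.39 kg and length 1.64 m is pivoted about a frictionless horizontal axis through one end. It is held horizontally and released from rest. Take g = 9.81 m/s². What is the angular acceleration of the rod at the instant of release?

α ≈ 8.97 rad/s²

About the pivot, I = (1/3)ML² = (1/3)(7.39)(1.64)² = 6.625 kg·m².
The weight acts at the center, a distance L/2 = 0.8200 m from the pivot; τ = Mg(L/2) = 59.45 N·m.
α = τ/I = 59.45/6.625 = 8.973 rad/s².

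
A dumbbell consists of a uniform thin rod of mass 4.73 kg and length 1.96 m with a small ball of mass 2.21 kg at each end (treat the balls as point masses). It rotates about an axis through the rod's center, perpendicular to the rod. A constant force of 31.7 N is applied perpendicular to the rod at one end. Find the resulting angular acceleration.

I_rod = (1/12)ML² = (1/12)(4.73)(1.96)² = 1.514 kg·m².
I_balls = 2·m·(L/2)² = 2(2.21)(0.9800)² = 4.245 kg·m².
Total I = 5.759 kg·m².
τ = F·(L/2) = (31.7)(0.980) = 31.07 N·m.
α = τ/I = 31.07/5.759 = 5.394 rad/s².

α ≈ 5.39 rad/s²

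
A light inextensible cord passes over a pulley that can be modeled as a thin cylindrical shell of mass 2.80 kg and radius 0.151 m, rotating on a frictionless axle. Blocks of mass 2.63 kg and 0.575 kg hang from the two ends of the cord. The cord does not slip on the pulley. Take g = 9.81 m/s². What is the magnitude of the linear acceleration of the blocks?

a ≈ 3.36 m/s²

I = MR² = (2.80)(0.151)² = 0.06384 kg·m².
Heavier block: m₁g − T₁ = m₁a. Lighter block: T₂ − m₂g = m₂a.
Pulley: (T₁ − T₂)R = Iα = I(a/R), so T₁ − T₂ = (I/R²)a = 1·M_p a = 2.800·a.
Adding the three: (m₁ − m₂)g = (m₁ + m₂ + 2.800)a, so a = (2.63 − 0.575)(9.81)/(2.63 + 0.575 + 2.800) = 3.357 m/s².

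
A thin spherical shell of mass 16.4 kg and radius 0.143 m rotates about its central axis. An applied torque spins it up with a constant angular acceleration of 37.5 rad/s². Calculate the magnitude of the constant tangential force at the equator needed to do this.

F ≈ 58.6 N

I = (2/3)MR² = (2/3)(16.4)(0.143)² = 0.2236 kg·m².
The required torque is τ = Iα = (0.2236)(37.50) = 8.384 N·m.
A tangential force at the equator gives τ = FR, so F = τ/R = 8.384/0.143 = 58.63 N.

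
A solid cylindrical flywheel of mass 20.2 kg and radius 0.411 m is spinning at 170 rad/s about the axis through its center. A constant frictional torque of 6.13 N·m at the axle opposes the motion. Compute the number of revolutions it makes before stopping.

≈ 640 revolutions

I = ½MR² = (1/2)(20.2)(0.411)² = 1.706 kg·m².
The net torque has magnitude 6.13 N·m, opposing ω.
|α| = τ/I = 6.130/1.706 = 3.593 rad/s² (deceleration).
ω² = ω₀² − 2|α|θ with ω = 0 ⇒ θ = ω₀²/(2|α|) = 4022 rad = 640.1 rev.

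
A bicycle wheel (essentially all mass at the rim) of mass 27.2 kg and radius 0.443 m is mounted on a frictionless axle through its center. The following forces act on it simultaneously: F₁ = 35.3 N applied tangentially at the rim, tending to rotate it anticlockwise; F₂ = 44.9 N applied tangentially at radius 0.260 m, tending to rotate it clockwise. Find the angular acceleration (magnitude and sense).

I = MR² = (27.2)(0.443)² = 5.338 kg·m².
Taking anticlockwise as positive: τ₁ = +(35.3)(0.443) = +15.64 N·m; τ₂ = −(44.9)(0.260) = −11.67 N·m.
Net torque τ = 3.964 N·m.
α = τ/I = 3.964/5.338 = 0.7426 rad/s².

α ≈ 0.743 rad/s², anticlockwise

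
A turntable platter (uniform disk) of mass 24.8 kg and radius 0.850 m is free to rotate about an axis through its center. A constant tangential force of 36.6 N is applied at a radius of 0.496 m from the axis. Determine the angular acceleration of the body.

α ≈ 2.03 rad/s²

I = ½MR² = (1/2)(24.8)(0.850)² = 8.959 kg·m².
τ = F·r = (36.6)(0.496) = 18.15 N·m.
Newton's second law for rotation, τ = Iα, gives α = τ/I = 18.15/8.959 = 2.026 rad/s².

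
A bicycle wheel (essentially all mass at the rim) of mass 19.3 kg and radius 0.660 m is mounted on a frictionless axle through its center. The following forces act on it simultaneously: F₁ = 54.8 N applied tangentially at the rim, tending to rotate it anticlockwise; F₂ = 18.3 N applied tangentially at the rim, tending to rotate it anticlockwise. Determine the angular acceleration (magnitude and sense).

α ≈ 5.74 rad/s², anticlockwise

I = MR² = (19.3)(0.660)² = 8.407 kg·m².
Taking anticlockwise as positive: τ₁ = +(54.8)(0.660) = +36.17 N·m; τ₂ = +(18.3)(0.660) = +12.08 N·m.
Net torque τ = 48.25 N·m.
α = τ/I = 48.25/8.407 = 5.739 rad/s².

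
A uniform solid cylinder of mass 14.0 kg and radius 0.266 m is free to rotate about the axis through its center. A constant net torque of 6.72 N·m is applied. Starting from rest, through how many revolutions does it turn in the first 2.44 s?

I = ½MR² = (1/2)(14.0)(0.266)² = 0.4953 kg·m².
α = τ/I = 6.72/0.4953 = 13.57 rad/s².
θ = ½αt² = ½(13.57)(2.44)² = 40.39 rad.
Revolutions = θ/(2π) = 6.428.

≈ 6.43 revolutions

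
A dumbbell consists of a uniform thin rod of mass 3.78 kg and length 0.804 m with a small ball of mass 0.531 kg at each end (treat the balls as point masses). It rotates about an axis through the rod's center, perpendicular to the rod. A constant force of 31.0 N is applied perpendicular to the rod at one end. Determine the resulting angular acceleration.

I_rod = (1/12)ML² = (1/12)(3.78)(0.804)² = 0.2036 kg·m².
I_balls = 2·m·(L/2)² = 2(0.531)(0.4020)² = 0.1716 kg·m².
Total I = 0.3752 kg·m².
τ = F·(L/2) = (31.0)(0.402) = 12.46 N·m.
α = τ/I = 12.46/0.3752 = 33.21 rad/s².

α ≈ 33.2 rad/s²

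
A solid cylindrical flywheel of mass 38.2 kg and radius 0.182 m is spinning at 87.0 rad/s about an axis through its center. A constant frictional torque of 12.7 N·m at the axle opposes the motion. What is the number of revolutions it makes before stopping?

≈ 30.0 revolutions

I = ½MR² = (1/2)(38.2)(0.182)² = 0.6327 kg·m².
The net torque has magnitude 12.7 N·m, opposing ω.
|α| = τ/I = 12.70/0.6327 = 20.07 rad/s² (deceleration).
ω² = ω₀² − 2|α|θ with ω = 0 ⇒ θ = ω₀²/(2|α|) = 188.5 rad = 30.01 rev.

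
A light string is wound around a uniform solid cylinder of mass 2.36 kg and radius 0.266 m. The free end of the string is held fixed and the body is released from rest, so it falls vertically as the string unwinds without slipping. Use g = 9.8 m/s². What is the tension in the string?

Translation: Mg − T = Ma. Rotation about the center: TR = Iα with I = ½MR².
With a = αR: T = (I/R²)a = (1/2)M a, so Mg = (1 + 0.5000)Ma.
a = g/(1 + 0.5000) = 9.8/1.500 = 6.533 m/s².
T = 0.5000·M·a = (0.5000)(2.36)(6.533) = 7.709 N.

T ≈ 7.71 N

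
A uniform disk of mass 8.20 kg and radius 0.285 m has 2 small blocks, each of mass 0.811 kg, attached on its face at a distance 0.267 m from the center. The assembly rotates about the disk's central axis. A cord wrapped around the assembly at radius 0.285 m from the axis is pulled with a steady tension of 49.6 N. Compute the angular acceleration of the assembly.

I_disk = ½MR² = ½(8.20)(0.285)² = 0.3330 kg·m².
I_blocks = 2·m·r² = 2(0.811)(0.267)² = 0.1156 kg·m².
Total I = 0.4487 kg·m².
τ = F r = (49.6)(0.285) = 14.14 N·m.
α = τ/I = 14.14/0.4487 = 31.51 rad/s².

α ≈ 31.5 rad/s²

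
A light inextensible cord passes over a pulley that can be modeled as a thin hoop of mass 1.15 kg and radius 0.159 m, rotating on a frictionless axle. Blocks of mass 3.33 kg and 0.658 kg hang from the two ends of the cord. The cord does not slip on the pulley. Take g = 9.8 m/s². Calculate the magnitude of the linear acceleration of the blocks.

I = MR² = (1.15)(0.159)² = 0.02907 kg·m².
Heavier block: m₁g − T₁ = m₁a. Lighter block: T₂ − m₂g = m₂a.
Pulley: (T₁ − T₂)R = Iα = I(a/R), so T₁ − T₂ = (I/R²)a = 1·M_p a = 1.150·a.
Adding the three: (m₁ − m₂)g = (m₁ + m₂ + 1.150)a, so a = (3.33 − 0.658)(9.8)/(3.33 + 0.658 + 1.150) = 5.096 m/s².

a ≈ 5.10 m/s²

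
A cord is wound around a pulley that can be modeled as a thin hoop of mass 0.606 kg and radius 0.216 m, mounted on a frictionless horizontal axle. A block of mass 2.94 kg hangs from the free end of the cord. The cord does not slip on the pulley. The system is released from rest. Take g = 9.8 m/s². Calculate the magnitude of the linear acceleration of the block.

a ≈ 8.13 m/s²

I = MR² = (0.606)(0.216)² = 0.02827 kg·m².
Block: mg − T = ma. Pulley: TR = Iα. No-slip: a = αR, so T = (I/R²)a = 0.6060·a.
Then mg = (m + 0.6060)a, so a = (2.94)(9.8)/(2.94 + 0.6060) = 8.125 m/s².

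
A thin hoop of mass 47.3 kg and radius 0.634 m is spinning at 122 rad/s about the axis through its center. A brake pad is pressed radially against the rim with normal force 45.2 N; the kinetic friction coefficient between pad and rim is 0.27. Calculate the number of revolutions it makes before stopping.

I = MR² = (47.3)(0.634)² = 19.01 kg·m².
Friction force f = μN = (0.27)(45.2) = 12.20 N at the rim; torque magnitude τ = fR = 7.737 N·m, opposing ω.
|α| = τ/I = 7.737/19.01 = 0.4070 rad/s² (deceleration).
ω² = ω₀² − 2|α|θ with ω = 0 ⇒ θ = ω₀²/(2|α|) = 18290 rad = 2910 rev.

≈ 2910 revolutions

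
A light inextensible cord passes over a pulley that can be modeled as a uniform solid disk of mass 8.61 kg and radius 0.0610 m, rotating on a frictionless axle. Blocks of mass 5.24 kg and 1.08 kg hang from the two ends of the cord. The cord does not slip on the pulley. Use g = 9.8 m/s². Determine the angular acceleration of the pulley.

I = ½MR² = (1/2)(8.61)(0.0610)² = 0.01602 kg·m².
Heavier block: m₁g − T₁ = m₁a. Lighter block: T₂ − m₂g = m₂a.
Pulley: (T₁ − T₂)R = Iα = I(a/R), so T₁ − T₂ = (I/R²)a = (1/2)M_p a = 4.305·a.
Adding the three: (m₁ − m₂)g = (m₁ + m₂ + 4.305)a, so a = (5.24 − 1.08)(9.8)/(5.24 + 1.08 + 4.305) = 3.837 m/s².
α = a/R = 3.837/0.0610 = 62.90 rad/s².

α ≈ 62.9 rad/s²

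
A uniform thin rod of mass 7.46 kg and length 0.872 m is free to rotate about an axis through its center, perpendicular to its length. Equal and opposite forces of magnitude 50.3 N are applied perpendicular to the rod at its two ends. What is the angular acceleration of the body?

I = (1/12)ML² = (1/12)(7.46)(0.872)² = 0.4727 kg·m².
The couple gives τ = F·(L/2) + F·(L/2) = F L = (50.3)(0.872) = 43.86 N·m.
Newton's second law for rotation, τ = Iα, gives α = τ/I = 43.86/0.4727 = 92.79 rad/s².

α ≈ 92.8 rad/s²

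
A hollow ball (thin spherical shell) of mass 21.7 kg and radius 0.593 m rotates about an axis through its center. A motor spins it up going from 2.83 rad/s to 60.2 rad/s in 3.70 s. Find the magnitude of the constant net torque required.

τ ≈ 78.9 N·m

I = (2/3)MR² = (2/3)(21.7)(0.593)² = 5.087 kg·m².
α = Δω/Δt = (60.2 − 2.83)/3.70 = 15.51 rad/s².
τ = Iα = (5.087)(15.51) = 78.88 N·m.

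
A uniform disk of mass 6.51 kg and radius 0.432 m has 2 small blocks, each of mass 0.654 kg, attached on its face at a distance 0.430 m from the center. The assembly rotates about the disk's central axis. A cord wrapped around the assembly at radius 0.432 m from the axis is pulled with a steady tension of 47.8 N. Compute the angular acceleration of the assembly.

I_disk = ½MR² = ½(6.51)(0.432)² = 0.6075 kg·m².
I_blocks = 2·m·r² = 2(0.654)(0.430)² = 0.2418 kg·m².
Total I = 0.8493 kg·m².
τ = F r = (47.8)(0.432) = 20.65 N·m.
α = τ/I = 20.65/0.8493 = 24.31 rad/s².

α ≈ 24.3 rad/s²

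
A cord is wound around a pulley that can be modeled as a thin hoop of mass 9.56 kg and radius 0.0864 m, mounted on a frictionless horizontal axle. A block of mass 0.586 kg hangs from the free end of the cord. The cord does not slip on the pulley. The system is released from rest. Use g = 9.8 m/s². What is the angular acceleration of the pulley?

I = MR² = (9.56)(0.0864)² = 0.07137 kg·m².
Block: mg − T = ma. Pulley: TR = Iα. No-slip: a = αR, so T = (I/R²)a = 9.560·a.
Then mg = (m + 9.560)a, so a = (0.586)(9.8)/(0.586 + 9.560) = 0.5660 m/s².
α = a/R = 0.5660/0.0864 = 6.551 rad/s².

α ≈ 6.55 rad/s²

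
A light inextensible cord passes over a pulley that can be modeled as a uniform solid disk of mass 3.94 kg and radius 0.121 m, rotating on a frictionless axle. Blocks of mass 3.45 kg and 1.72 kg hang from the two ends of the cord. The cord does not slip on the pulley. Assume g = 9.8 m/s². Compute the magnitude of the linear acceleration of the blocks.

I = ½MR² = (1/2)(3.94)(0.121)² = 0.02884 kg·m².
Heavier block: m₁g − T₁ = m₁a. Lighter block: T₂ − m₂g = m₂a.
Pulley: (T₁ − T₂)R = Iα = I(a/R), so T₁ − T₂ = (I/R²)a = (1/2)M_p a = 1.970·a.
Adding the three: (m₁ − m₂)g = (m₁ + m₂ + 1.970)a, so a = (3.45 − 1.72)(9.8)/(3.45 + 1.72 + 1.970) = 2.375 m/s².

a ≈ 2.37 m/s²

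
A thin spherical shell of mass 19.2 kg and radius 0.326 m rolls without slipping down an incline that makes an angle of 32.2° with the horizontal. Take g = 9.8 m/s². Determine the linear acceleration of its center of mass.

a ≈ 3.13 m/s²

Translation along the incline: Mg sinθ − f = Ma.
Rotation about the center: fR = Iα with I = (2/3)MR². No-slip gives a = αR, so f = (I/R²)a = (2/3)M a.
Substituting: Mg sinθ = (1 + 0.6667)Ma, so a = g sinθ/(1 + 0.6667) = (9.8) sin 32.2° / 1.667 = 3.133 m/s².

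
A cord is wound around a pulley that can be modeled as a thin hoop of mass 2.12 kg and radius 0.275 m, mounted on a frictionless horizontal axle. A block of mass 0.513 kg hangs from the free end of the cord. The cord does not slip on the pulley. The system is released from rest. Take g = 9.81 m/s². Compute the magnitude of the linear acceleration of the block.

I = MR² = (2.12)(0.275)² = 0.1603 kg·m².
Block: mg − T = ma. Pulley: TR = Iα. No-slip: a = αR, so T = (I/R²)a = 2.120·a.
Then mg = (m + 2.120)a, so a = (0.513)(9.81)/(0.513 + 2.120) = 1.911 m/s².

a ≈ 1.91 m/s²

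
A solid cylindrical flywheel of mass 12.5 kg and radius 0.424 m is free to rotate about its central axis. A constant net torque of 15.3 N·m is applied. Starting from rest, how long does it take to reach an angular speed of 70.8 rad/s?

t ≈ 5.20 s

I = ½MR² = (1/2)(12.5)(0.424)² = 1.124 kg·m².
α = τ/I = 15.3/1.124 = 13.62 rad/s².
ω = αt ⇒ t = ω/α = 70.8/13.62 = 5.199 s.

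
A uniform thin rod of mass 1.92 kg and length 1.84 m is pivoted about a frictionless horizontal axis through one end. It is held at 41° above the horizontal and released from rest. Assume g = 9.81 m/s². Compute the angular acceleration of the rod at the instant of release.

About the pivot, I = (1/3)ML² = (1/3)(1.92)(1.84)² = 2.167 kg·m².
The weight acts at the center, a distance L/2 = 0.9200 m from the pivot; τ = Mg(L/2) cos 41° = 13.08 N·m.
α = τ/I = 13.08/2.167 = 6.036 rad/s².
(Equivalently α = (3g/(2L)) cos 41° = 6.036 rad/s².)

α ≈ 6.04 rad/s²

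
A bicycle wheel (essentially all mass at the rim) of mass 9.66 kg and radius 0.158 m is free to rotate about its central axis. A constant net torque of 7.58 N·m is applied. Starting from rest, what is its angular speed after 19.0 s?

I = MR² = (9.66)(0.158)² = 0.2412 kg·m².
α = τ/I = 7.58/0.2412 = 31.43 rad/s².
ω = ω₀ + αt = 0 + (31.43)(19.0) = 597.2 rad/s.

ω ≈ 597 rad/s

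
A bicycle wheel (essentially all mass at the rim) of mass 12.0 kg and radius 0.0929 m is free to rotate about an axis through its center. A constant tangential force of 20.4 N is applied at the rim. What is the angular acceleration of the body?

α ≈ 18.3 rad/s²

I = MR² = (12.0)(0.0929)² = 0.1036 kg·m².
τ = F R = (20.4)(0.0929) = 1.895 N·m.
From τ = Iα: α = 1.895/0.1036 = 18.30 rad/s².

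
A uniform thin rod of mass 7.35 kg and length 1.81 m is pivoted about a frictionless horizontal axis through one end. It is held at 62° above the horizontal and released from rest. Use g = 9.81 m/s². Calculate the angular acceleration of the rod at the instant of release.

α ≈ 3.82 rad/s²

About the pivot, I = (1/3)ML² = (1/3)(7.35)(1.81)² = 8.026 kg·m².
The weight acts at the center, a distance L/2 = 0.9050 m from the pivot; τ = Mg(L/2) cos 62° = 30.63 N·m.
α = τ/I = 30.63/8.026 = 3.817 rad/s².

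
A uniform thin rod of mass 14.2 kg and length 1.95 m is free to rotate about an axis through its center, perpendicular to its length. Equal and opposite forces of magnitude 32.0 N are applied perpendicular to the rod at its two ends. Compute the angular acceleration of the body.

I = (1/12)ML² = (1/12)(14.2)(1.95)² = 4.500 kg·m².
The couple gives τ = F·(L/2) + F·(L/2) = F L = (32.0)(1.95) = 62.40 N·m.
From τ = Iα: α = 62.40/4.500 = 13.87 rad/s².

α ≈ 13.9 rad/s²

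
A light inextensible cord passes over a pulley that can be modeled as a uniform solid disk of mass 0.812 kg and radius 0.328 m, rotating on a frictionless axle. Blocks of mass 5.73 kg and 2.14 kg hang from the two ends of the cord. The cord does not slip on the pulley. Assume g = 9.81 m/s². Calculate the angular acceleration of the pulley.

α ≈ 13.0 rad/s²

I = ½MR² = (1/2)(0.812)(0.328)² = 0.04368 kg·m².
Heavier block: m₁g − T₁ = m₁a. Lighter block: T₂ − m₂g = m₂a.
Pulley: (T₁ − T₂)R = Iα = I(a/R), so T₁ − T₂ = (I/R²)a = (1/2)M_p a = 0.4060·a.
Adding the three: (m₁ − m₂)g = (m₁ + m₂ + 0.4060)a, so a = (5.73 − 2.14)(9.81)/(5.73 + 2.14 + 0.4060) = 4.255 m/s².
α = a/R = 4.255/0.328 = 12.97 rad/s².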